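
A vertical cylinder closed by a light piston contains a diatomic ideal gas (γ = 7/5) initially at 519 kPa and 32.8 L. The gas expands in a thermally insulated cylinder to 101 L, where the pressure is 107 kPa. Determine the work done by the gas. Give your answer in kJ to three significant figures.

Adiabatic: W = (P₁V₁ − P₂V₂)/(γ − 1) with γ = 7/5.
P₁V₁ = 17023 J, P₂V₂ = 10807 J.
W = (17023 − 10807) / 0.4 = 15540 J.

W ≈ 15.5 kJ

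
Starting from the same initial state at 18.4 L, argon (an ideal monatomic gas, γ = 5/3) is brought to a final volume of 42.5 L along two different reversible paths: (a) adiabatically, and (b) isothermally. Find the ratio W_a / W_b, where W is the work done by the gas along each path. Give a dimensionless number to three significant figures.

W_a / W_b ≈ 0.766

Path (a) adiabatic: W = P₁V₁(1 − (V₁/V₂)^(γ−1))/(γ−1) → W_a/(P₁V₁) = 0.6416.
Path (b) isothermal: W = P₁V₁ ln(V₂/V₁) → W_b/(P₁V₁) = 0.8372.
W_a / W_b = 0.6416 / 0.8372 = 0.7664.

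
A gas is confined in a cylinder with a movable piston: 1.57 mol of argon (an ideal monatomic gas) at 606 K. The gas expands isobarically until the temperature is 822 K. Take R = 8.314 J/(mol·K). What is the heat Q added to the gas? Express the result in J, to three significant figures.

Q ≈ 7050 J

Isobaric: W = nRΔT = (1.57)(8.314)(216) = 2819 J.
ΔU = nCᵥΔT with Cᵥ = 3R/2: ΔU = (1.57)(12.47)(216) = 4229 J.
Q = ΔU + W = 4229 + 2819 = 7049 J.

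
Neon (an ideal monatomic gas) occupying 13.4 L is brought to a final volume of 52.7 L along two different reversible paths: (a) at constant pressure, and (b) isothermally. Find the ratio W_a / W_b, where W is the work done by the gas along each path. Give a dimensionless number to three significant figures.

W_a / W_b ≈ 2.14

Path (a) isobaric: W = P₁(V₂ − V₁) → W_a/(P₁V₁) = 2.933.
Path (b) isothermal: W = P₁V₁ ln(V₂/V₁) → W_b/(P₁V₁) = 1.369.
W_a / W_b = 2.933 / 1.369 = 2.142.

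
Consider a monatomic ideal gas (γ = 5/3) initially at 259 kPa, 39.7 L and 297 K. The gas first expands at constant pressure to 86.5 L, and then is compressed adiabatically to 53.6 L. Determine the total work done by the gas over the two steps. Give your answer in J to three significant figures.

Step 1 (isobaric): W = PΔV = (259 kPa)(86.5 − 39.7 L) = 12121 J.
After step 1: P = 259 kPa, V = 86.5 L, T = 647.1 K.
Step 2 (adiabatic): W = (P₁V₁ − P₂V₂)/(γ−1) = (22404 − 30824)/0.667 = -12630 J.
W_total = 12121 − 12630 = -509 J.

W_total ≈ -509 J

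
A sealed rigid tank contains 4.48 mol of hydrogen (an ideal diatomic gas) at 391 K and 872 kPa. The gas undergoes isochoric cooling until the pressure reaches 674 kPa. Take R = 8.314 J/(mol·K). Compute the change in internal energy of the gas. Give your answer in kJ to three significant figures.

ΔU ≈ -8.27 kJ

Constant volume ⇒ W = 0, so Q = ΔU = nCᵥΔT with Cᵥ = 5R/2 = 20.79 J/(mol·K).
At constant V, T₂/T₁ = P₂/P₁ ⇒ ΔT = T₁(P₂/P₁ − 1) = 391·(674/872 − 1) = -88.78 K.
ΔU = (4.48)(20.79)(-88.78) = -8267 J.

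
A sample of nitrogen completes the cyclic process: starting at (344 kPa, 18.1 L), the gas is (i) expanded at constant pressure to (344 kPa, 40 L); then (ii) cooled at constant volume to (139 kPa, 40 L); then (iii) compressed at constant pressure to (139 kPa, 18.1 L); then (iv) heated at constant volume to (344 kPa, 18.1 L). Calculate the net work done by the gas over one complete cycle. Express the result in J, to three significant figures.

W_net ≈ 4490 J

Constant-volume legs do no work.
W(i) = (344)(40 − 18.1) = 7534 J; W(iii) = (139)(18.1 − 40) = -3044 J.
W_net = 7534 − 3044 = 4490 J (the clockwise enclosed area).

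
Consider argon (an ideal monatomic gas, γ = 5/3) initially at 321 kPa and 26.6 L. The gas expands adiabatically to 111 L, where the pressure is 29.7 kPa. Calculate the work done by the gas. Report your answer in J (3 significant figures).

W ≈ 7860 J

Adiabatic: W = (P₁V₁ − P₂V₂)/(γ − 1) with γ = 5/3.
P₁V₁ = 8539 J, P₂V₂ = 3297 J.
W = (8539 − 3297) / 0.6667 = 7863 J.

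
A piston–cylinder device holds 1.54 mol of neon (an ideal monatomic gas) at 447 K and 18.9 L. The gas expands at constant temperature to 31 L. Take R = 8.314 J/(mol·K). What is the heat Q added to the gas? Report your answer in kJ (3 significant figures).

Q ≈ 2.83 kJ

Isothermal ⇒ ΔU = 0, so Q = W = nRT ln(V₂/V₁).
Q = (1.54)(8.314)(447) ln(31/18.9) = 5723 × 0.4948 = 2832 J.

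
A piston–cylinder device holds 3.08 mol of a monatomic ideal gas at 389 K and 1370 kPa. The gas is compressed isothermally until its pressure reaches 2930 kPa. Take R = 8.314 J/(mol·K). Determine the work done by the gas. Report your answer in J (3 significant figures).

W ≈ -7570 J

Isothermal process: W = nRT ln(V₂/V₁) = nRT ln(P₁/P₂).
W = (3.08)(8.314)(389) × ln(1370/2930)
  = 9961 × ln(0.4676) = 9961 × -0.7602
W_by_gas = -7572 J.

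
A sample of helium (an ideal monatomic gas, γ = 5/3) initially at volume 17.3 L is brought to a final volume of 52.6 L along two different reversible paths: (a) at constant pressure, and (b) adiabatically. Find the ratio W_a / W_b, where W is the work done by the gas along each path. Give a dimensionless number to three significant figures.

Path (a) isobaric: W = P₁(V₂ − V₁) → W_a/(P₁V₁) = 2.04.
Path (b) adiabatic: W = P₁V₁(1 − (V₁/V₂)^(γ−1))/(γ−1) → W_b/(P₁V₁) = 0.7853.
W_a / W_b = 2.04 / 0.7853 = 2.598.

W_a / W_b ≈ 2.60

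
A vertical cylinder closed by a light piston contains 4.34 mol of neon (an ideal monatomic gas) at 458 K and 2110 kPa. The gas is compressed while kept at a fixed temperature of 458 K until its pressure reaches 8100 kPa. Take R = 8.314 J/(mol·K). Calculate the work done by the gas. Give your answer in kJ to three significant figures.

Isothermal process: W = nRT ln(V₂/V₁) = nRT ln(P₁/P₂).
W = (4.34)(8.314)(458) × ln(2110/8100)
  = 16526 × ln(0.2605) = 16526 × -1.345
W_by_gas = -22230 J.

W ≈ -22.2 kJ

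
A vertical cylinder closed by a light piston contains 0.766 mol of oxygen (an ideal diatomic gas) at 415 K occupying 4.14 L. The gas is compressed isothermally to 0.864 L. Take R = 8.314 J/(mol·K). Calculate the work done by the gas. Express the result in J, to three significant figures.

W ≈ -4140 J

Isothermal: W = nRT ln(V₂/V₁).
W = (0.766)(8.314)(415) × ln(0.864/4.14)
  = 2643 × -1.567
W_by_gas = -4141 J.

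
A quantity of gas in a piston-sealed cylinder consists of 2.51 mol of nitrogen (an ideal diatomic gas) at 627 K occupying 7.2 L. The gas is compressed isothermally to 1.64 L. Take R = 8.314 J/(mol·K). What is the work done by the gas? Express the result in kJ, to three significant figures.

Isothermal: W = nRT ln(V₂/V₁).
W = (2.51)(8.314)(627) × ln(1.64/7.2)
  = 13084 × -1.479
W_by_gas = -19357 J.

W ≈ -19.4 kJ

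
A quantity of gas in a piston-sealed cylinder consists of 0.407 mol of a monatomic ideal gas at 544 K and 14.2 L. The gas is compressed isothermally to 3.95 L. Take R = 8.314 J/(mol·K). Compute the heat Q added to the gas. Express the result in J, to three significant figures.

Isothermal ⇒ ΔU = 0, so Q = W = nRT ln(V₂/V₁).
Q = (0.407)(8.314)(544) ln(3.95/14.2) = 1841 × -1.28 = -2355 J.

Q ≈ -2360 J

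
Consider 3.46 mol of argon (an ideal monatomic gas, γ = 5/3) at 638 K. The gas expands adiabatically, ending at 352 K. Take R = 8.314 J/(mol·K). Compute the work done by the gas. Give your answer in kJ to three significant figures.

Adiabatic ⇒ Q = 0, so W_by = −ΔU = nCᵥ(T₁ − T₂).
Cᵥ = 3R/2 = 12.47 J/(mol·K).
W = (3.46)(12.47)(638 − 352) = 12341 J.

W ≈ 12.3 kJ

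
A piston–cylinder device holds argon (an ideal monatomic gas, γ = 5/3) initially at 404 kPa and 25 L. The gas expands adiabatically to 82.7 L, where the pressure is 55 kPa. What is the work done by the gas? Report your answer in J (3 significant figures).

W ≈ 8330 J

Adiabatic: W = (P₁V₁ − P₂V₂)/(γ − 1) with γ = 5/3.
P₁V₁ = 10100 J, P₂V₂ = 4548 J.
W = (10100 − 4548) / 0.6667 = 8327 J.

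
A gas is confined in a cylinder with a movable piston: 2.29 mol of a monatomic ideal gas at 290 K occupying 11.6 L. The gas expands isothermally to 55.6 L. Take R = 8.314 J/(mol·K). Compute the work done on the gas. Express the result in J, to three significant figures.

W ≈ -8650 J

Isothermal: W = nRT ln(V₂/V₁).
W = (2.29)(8.314)(290) × ln(55.6/11.6)
  = 5521 × 1.567
W_by_gas = 8653 J; work on gas = −W_by = -8653 J.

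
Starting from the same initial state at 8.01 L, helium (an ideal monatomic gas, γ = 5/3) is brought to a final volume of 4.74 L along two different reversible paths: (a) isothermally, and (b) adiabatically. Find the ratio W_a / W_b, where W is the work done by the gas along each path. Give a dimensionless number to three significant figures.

Path (a) isothermal: W = P₁V₁ ln(V₂/V₁) → W_a/(P₁V₁) = -0.5247.
Path (b) adiabatic: W = P₁V₁(1 − (V₁/V₂)^(γ−1))/(γ−1) → W_b/(P₁V₁) = -0.6281.
W_a / W_b = -0.5247 / -0.6281 = 0.8353.

W_a / W_b ≈ 0.835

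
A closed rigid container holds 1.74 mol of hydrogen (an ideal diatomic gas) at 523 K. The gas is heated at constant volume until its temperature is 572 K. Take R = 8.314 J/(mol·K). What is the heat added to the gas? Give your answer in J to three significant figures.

Constant volume ⇒ W = 0, so Q = ΔU = nCᵥΔT with Cᵥ = 5R/2 = 20.79 J/(mol·K).
ΔU = (1.74)(20.79)(572 − 523) = 1772 J.

Q ≈ 1770 J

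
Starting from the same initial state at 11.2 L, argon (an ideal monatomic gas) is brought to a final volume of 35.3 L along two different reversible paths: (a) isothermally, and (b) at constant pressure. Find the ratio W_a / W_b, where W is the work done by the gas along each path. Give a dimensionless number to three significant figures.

W_a / W_b ≈ 0.533

Path (a) isothermal: W = P₁V₁ ln(V₂/V₁) → W_a/(P₁V₁) = 1.148.
Path (b) isobaric: W = P₁(V₂ − V₁) → W_b/(P₁V₁) = 2.152.
W_a / W_b = 1.148 / 2.152 = 0.5335.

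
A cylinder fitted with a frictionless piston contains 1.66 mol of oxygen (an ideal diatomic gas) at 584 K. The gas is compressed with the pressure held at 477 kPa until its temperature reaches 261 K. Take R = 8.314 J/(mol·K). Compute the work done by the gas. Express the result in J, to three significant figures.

Isobaric: W = P ΔV = nR ΔT.
W = (1.66)(8.314)(261 − 584) = -4458 J.

W ≈ -4460 J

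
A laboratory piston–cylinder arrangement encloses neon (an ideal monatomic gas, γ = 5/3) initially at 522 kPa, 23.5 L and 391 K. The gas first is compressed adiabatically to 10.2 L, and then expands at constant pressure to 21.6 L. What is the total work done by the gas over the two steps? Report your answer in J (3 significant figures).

W_total ≈ 10200 J

Step 1 (adiabatic): W = (P₁V₁ − P₂V₂)/(γ−1) = (12267 − 21399)/0.667 = -13697 J.
After step 1: P = 2098 kPa, V = 10.2 L, T = 682.1 K.
Step 2 (isobaric): W = PΔV = (2098 kPa)(21.6 − 10.2 L) = 23916 J.
W_total = -13697 + 23916 = 10219 J.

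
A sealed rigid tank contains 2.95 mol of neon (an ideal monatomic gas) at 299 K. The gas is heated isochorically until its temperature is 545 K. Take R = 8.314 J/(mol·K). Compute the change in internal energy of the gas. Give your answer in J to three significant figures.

Constant volume ⇒ W = 0, so Q = ΔU = nCᵥΔT with Cᵥ = 3R/2 = 12.47 J/(mol·K).
ΔU = (2.95)(12.47)(545 − 299) = 9050 J.

ΔU ≈ 9050 J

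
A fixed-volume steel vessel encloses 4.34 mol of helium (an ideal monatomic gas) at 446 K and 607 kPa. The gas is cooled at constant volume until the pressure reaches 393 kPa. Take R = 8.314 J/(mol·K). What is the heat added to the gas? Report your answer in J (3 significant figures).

Constant volume ⇒ W = 0, so Q = ΔU = nCᵥΔT with Cᵥ = 3R/2 = 12.47 J/(mol·K).
At constant V, T₂/T₁ = P₂/P₁ ⇒ ΔT = T₁(P₂/P₁ − 1) = 446·(393/607 − 1) = -157.2 K.
ΔU = (4.34)(12.47)(-157.2) = -8510 J.

Q ≈ -8510 J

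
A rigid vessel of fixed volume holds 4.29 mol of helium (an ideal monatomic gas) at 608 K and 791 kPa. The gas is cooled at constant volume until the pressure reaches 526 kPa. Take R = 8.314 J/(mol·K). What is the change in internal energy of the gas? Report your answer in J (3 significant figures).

ΔU ≈ -10900 J

Constant volume ⇒ W = 0, so Q = ΔU = nCᵥΔT with Cᵥ = 3R/2 = 12.47 J/(mol·K).
At constant V, T₂/T₁ = P₂/P₁ ⇒ ΔT = T₁(P₂/P₁ − 1) = 608·(526/791 − 1) = -203.7 K.
ΔU = (4.29)(12.47)(-203.7) = -10898 J.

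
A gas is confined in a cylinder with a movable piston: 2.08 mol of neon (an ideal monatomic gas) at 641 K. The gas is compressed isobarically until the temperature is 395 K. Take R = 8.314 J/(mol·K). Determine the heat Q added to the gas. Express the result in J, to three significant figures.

Isobaric: W = nRΔT = (2.08)(8.314)(-246) = -4254 J.
ΔU = nCᵥΔT with Cᵥ = 3R/2: ΔU = (2.08)(12.47)(-246) = -6381 J.
Q = ΔU + W = -6381 − 4254 = -10635 J.

Q ≈ -10600 J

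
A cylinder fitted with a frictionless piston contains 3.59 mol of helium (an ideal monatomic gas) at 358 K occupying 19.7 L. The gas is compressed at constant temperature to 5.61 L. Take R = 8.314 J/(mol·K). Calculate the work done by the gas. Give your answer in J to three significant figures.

Isothermal: W = nRT ln(V₂/V₁).
W = (3.59)(8.314)(358) × ln(5.61/19.7)
  = 10685 × -1.256
W_by_gas = -13421 J.

W ≈ -13400 J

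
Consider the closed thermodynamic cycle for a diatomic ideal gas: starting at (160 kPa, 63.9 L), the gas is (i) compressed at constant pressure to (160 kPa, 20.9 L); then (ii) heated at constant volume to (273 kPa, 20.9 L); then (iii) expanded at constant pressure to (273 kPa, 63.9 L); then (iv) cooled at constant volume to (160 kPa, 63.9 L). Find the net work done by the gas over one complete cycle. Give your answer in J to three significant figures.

Constant-volume legs do no work.
W(i) = (160)(20.9 − 63.9) = -6880 J; W(iii) = (273)(63.9 − 20.9) = 11739 J.
W_net = -6880 + 11739 = 4859 J (the clockwise enclosed area).

W_net ≈ 4860 J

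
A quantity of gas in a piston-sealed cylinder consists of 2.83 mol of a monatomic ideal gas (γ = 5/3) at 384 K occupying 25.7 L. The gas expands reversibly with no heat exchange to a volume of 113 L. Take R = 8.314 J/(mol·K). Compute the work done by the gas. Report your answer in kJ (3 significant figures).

W ≈ 8.50 kJ

Adiabatic: TV^(γ−1) = const with γ = 5/3.
T₂ = T₁ (V₁/V₂)^(γ−1) = 384 × (25.7/113)^0.667 = 384 × 0.3726 = 143.1 K.
W_by = nCᵥ(T₁ − T₂) = (2.83)(12.47)(384 − 143.1) = 8503 J.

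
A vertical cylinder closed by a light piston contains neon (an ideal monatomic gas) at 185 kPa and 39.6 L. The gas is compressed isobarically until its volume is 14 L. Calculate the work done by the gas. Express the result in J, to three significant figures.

Isobaric: W = P ΔV.
W = (185 kPa)(14 − 39.6 L) = (185)(-25.6) = -4736 J.

W ≈ -4740 J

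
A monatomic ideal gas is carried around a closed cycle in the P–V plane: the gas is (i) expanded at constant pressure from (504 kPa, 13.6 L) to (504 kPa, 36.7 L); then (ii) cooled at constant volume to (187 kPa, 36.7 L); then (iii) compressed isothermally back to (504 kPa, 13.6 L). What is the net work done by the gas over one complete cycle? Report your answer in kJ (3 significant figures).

Leg (i): W = PΔV = (504)(36.7 − 13.6) = 11642 J.
Leg (ii): W = 0.
Leg (iii): W = PᵢVᵢ ln(V_f/Vᵢ) = (6863) ln(13.6/36.7) = -6813 J.
W_net = 11642 − 6813 = 4830 J.

W_net ≈ 4.83 kJ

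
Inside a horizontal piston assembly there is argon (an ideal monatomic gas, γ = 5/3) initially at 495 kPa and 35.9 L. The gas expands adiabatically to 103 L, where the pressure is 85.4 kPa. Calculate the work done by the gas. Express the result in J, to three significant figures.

W ≈ 13500 J

Adiabatic: W = (P₁V₁ − P₂V₂)/(γ − 1) with γ = 5/3.
P₁V₁ = 17770 J, P₂V₂ = 8796 J.
W = (17770 − 8796) / 0.6667 = 13461 J.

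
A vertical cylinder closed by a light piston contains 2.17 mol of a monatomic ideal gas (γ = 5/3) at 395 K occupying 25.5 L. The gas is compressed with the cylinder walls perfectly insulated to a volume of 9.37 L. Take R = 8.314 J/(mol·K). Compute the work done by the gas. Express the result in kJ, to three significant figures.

Adiabatic: TV^(γ−1) = const with γ = 5/3.
T₂ = T₁ (V₁/V₂)^(γ−1) = 395 × (25.5/9.37)^0.667 = 395 × 1.949 = 770 K.
W_by = nCᵥ(T₁ − T₂) = (2.17)(12.47)(395 − 770) = -10147 J.

W ≈ -10.1 kJ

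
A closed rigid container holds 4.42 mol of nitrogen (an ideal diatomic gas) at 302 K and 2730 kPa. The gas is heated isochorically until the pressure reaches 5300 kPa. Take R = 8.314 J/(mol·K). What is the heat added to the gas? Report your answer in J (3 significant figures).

Q ≈ 26100 J

Constant volume ⇒ W = 0, so Q = ΔU = nCᵥΔT with Cᵥ = 5R/2 = 20.79 J/(mol·K).
At constant V, T₂/T₁ = P₂/P₁ ⇒ ΔT = T₁(P₂/P₁ − 1) = 302·(5300/2730 − 1) = 284.3 K.
ΔU = (4.42)(20.79)(284.3) = 26119 J.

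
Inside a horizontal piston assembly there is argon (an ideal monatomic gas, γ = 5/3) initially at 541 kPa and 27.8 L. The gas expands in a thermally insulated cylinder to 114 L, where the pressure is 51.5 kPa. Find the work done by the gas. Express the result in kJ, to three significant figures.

Adiabatic: W = (P₁V₁ − P₂V₂)/(γ − 1) with γ = 5/3.
P₁V₁ = 15040 J, P₂V₂ = 5871 J.
W = (15040 − 5871) / 0.6667 = 13753 J.

W ≈ 13.8 kJ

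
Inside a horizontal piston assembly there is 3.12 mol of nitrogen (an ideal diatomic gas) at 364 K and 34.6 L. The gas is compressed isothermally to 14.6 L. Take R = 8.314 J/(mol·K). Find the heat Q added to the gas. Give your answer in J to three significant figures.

Isothermal ⇒ ΔU = 0, so Q = W = nRT ln(V₂/V₁).
Q = (3.12)(8.314)(364) ln(14.6/34.6) = 9442 × -0.8628 = -8147 J.

Q ≈ -8150 J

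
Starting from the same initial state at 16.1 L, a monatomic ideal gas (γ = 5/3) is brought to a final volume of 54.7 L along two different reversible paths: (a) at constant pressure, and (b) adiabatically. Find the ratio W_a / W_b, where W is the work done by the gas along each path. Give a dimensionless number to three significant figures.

Path (a) isobaric: W = P₁(V₂ − V₁) → W_a/(P₁V₁) = 2.398.
Path (b) adiabatic: W = P₁V₁(1 − (V₁/V₂)^(γ−1))/(γ−1) → W_b/(P₁V₁) = 0.8363.
W_a / W_b = 2.398 / 0.8363 = 2.867.

W_a / W_b ≈ 2.87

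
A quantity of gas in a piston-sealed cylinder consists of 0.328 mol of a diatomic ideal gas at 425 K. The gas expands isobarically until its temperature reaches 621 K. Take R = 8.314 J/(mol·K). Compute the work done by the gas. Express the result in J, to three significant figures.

W ≈ 534 J

Isobaric: W = P ΔV = nR ΔT.
W = (0.328)(8.314)(621 − 425) = 534.5 J.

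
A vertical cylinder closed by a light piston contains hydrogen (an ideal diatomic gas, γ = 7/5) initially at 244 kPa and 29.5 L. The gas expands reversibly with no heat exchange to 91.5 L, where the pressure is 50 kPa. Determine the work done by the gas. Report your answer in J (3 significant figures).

W ≈ 6560 J

Adiabatic: W = (P₁V₁ − P₂V₂)/(γ − 1) with γ = 7/5.
P₁V₁ = 7198 J, P₂V₂ = 4575 J.
W = (7198 − 4575) / 0.4 = 6558 J.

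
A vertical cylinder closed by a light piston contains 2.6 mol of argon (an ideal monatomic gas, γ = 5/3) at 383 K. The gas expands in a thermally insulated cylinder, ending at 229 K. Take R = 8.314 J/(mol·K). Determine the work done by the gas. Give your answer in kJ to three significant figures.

Adiabatic ⇒ Q = 0, so W_by = −ΔU = nCᵥ(T₁ − T₂).
Cᵥ = 3R/2 = 12.47 J/(mol·K).
W = (2.6)(12.47)(383 − 229) = 4993 J.

W ≈ 4.99 kJ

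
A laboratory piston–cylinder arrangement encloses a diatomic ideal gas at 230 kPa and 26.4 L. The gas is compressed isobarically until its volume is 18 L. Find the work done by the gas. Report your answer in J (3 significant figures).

W ≈ -1930 J

Isobaric: W = P ΔV.
W = (230 kPa)(18 − 26.4 L) = (230)(-8.4) = -1932 J.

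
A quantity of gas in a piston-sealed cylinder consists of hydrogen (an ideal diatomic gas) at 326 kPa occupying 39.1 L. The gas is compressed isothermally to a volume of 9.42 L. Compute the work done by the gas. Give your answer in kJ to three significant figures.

Isothermal: W = nRT ln(V₂/V₁) = P₁V₁ ln(V₂/V₁).
P₁V₁ = (326 kPa)(39.1 L) = 12747 J.
W = 12747 × ln(9.42/39.1) = 12747 × -1.423
W_by_gas = -18142 J.

W ≈ -18.1 kJ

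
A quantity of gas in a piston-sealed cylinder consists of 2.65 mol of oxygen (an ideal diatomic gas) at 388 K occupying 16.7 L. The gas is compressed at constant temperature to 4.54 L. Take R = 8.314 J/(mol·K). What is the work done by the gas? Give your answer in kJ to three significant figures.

W ≈ -11.1 kJ

Isothermal: W = nRT ln(V₂/V₁).
W = (2.65)(8.314)(388) × ln(4.54/16.7)
  = 8548 × -1.302
W_by_gas = -11134 J.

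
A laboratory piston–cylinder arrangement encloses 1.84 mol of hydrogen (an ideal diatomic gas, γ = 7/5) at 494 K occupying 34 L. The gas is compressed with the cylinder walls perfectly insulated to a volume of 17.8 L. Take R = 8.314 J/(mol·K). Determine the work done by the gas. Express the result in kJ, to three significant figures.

W ≈ -5.58 kJ

Adiabatic: TV^(γ−1) = const with γ = 7/5.
T₂ = T₁ (V₁/V₂)^(γ−1) = 494 × (34/17.8)^0.4 = 494 × 1.295 = 640 K.
W_by = nCᵥ(T₁ − T₂) = (1.84)(20.79)(494 − 640) = -5582 J.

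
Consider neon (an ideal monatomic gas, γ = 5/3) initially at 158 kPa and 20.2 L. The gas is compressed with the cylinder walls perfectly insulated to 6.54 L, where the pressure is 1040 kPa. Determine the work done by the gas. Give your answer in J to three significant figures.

Adiabatic: W = (P₁V₁ − P₂V₂)/(γ − 1) with γ = 5/3.
P₁V₁ = 3192 J, P₂V₂ = 6802 J.
W = (3192 − 6802) / 0.6667 = -5415 J.

W ≈ -5420 J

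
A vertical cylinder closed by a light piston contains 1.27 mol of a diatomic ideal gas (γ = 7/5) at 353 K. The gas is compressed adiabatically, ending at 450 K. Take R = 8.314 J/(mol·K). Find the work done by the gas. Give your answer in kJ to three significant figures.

Adiabatic ⇒ Q = 0, so W_by = −ΔU = nCᵥ(T₁ − T₂).
Cᵥ = 5R/2 = 20.79 J/(mol·K).
W = (1.27)(20.79)(353 − 450) = -2561 J.

W ≈ -2.56 kJ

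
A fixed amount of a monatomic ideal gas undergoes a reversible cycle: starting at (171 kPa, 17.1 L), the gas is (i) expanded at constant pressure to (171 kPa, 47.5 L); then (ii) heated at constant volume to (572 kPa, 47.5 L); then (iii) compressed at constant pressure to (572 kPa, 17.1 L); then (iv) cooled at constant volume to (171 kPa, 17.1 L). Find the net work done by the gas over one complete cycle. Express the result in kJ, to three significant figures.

W_net ≈ -12.2 kJ

Constant-volume legs do no work.
W(i) = (171)(47.5 − 17.1) = 5198 J; W(iii) = (572)(17.1 − 47.5) = -17389 J.
W_net = 5198 − 17389 = -12190 J (the counter-clockwise enclosed area).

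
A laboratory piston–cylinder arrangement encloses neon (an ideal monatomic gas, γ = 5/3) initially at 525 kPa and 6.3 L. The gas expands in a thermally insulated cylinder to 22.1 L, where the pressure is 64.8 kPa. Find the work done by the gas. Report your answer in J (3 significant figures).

W ≈ 2810 J

Adiabatic: W = (P₁V₁ − P₂V₂)/(γ − 1) with γ = 5/3.
P₁V₁ = 3308 J, P₂V₂ = 1432 J.
W = (3308 − 1432) / 0.6667 = 2813 J.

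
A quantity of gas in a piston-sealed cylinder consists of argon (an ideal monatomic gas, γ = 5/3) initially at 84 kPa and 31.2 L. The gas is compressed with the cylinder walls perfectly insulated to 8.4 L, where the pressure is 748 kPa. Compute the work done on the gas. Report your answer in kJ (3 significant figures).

W ≈ 5.49 kJ

Adiabatic: W = (P₁V₁ − P₂V₂)/(γ − 1) with γ = 5/3.
P₁V₁ = 2621 J, P₂V₂ = 6283 J.
W = (2621 − 6283) / 0.6667 = -5494 J.
Work on gas = −W_by = 5494 J.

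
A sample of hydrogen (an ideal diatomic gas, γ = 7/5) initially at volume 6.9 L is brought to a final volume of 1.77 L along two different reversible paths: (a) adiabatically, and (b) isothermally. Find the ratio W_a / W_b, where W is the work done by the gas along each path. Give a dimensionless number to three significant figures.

Path (a) adiabatic: W = P₁V₁(1 − (V₁/V₂)^(γ−1))/(γ−1) → W_a/(P₁V₁) = -1.808.
Path (b) isothermal: W = P₁V₁ ln(V₂/V₁) → W_b/(P₁V₁) = -1.361.
W_a / W_b = -1.808 / -1.361 = 1.329.

W_a / W_b ≈ 1.33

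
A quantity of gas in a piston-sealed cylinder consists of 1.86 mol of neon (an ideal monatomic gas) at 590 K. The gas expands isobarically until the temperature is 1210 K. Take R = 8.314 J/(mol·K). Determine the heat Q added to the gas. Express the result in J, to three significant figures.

Q ≈ 24000 J

Isobaric: W = nRΔT = (1.86)(8.314)(620) = 9588 J.
ΔU = nCᵥΔT with Cᵥ = 3R/2: ΔU = (1.86)(12.47)(620) = 14382 J.
Q = ΔU + W = 14382 + 9588 = 23969 J.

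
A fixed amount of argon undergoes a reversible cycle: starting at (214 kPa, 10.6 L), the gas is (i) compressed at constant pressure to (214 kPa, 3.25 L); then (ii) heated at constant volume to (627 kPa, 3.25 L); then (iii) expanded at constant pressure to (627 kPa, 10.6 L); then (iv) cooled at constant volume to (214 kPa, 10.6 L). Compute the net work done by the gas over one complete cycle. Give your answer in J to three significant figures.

W_net ≈ 3040 J

Constant-volume legs do no work.
W(i) = (214)(3.25 − 10.6) = -1573 J; W(iii) = (627)(10.6 − 3.25) = 4608 J.
W_net = -1573 + 4608 = 3036 J (the clockwise enclosed area).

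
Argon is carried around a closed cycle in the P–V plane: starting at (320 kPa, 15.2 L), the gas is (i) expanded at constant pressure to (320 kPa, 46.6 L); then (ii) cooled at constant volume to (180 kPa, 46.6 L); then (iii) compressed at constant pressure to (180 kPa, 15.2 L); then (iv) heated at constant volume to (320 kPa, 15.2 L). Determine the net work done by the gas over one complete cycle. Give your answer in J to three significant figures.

Constant-volume legs do no work.
W(i) = (320)(46.6 − 15.2) = 10048 J; W(iii) = (180)(15.2 − 46.6) = -5652 J.
W_net = 10048 − 5652 = 4396 J (the clockwise enclosed area).

W_net ≈ 4400 J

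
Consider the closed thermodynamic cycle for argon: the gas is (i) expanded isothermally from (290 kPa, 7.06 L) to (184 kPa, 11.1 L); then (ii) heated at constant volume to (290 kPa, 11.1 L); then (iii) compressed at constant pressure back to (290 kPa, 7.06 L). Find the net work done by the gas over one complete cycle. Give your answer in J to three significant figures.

W_net ≈ -245 J

Leg (i): W = PᵢVᵢ ln(V_f/Vᵢ) = (2047) ln(11.1/7.06) = 926.4 J.
Leg (ii): W = 0.
Leg (iii): W = PΔV = (290)(7.06 − 11.1) = -1172 J.
W_net = 926.4 − 1172 = -245.2 J.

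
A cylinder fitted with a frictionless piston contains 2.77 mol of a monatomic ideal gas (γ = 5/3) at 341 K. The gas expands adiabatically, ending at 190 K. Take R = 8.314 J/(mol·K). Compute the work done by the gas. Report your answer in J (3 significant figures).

Adiabatic ⇒ Q = 0, so W_by = −ΔU = nCᵥ(T₁ − T₂).
Cᵥ = 3R/2 = 12.47 J/(mol·K).
W = (2.77)(12.47)(341 − 190) = 5216 J.

W ≈ 5220 J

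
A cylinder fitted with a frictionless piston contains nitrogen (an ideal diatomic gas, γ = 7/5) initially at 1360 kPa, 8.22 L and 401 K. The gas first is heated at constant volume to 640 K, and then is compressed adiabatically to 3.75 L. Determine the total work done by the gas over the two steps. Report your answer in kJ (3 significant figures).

W_total ≈ -16.4 kJ

Step 1 (isochoric): W = 0 (constant volume).
After step 1: P = 2171 kPa (V unchanged).
Step 2 (adiabatic): W = (P₁V₁ − P₂V₂)/(γ−1) = (17842 − 24422)/0.4 = -16450 J.
W_total = 0 − 16450 = -16450 J.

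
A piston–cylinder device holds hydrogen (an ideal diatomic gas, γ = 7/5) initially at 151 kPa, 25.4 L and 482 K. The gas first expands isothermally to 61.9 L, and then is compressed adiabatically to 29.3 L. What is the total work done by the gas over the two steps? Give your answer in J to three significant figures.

Step 1 (isothermal): W = P₁V₁ ln(V₂/V₁) = (3835) ln(61.9/25.4) = 3416 J.
After step 1: P = 61.96 kPa, V = 61.9 L, T = 482 K.
Step 2 (adiabatic): W = (P₁V₁ − P₂V₂)/(γ−1) = (3835 − 5173)/0.4 = -3344 J.
W_total = 3416 − 3344 = 72.54 J.

W_total ≈ 72.5 J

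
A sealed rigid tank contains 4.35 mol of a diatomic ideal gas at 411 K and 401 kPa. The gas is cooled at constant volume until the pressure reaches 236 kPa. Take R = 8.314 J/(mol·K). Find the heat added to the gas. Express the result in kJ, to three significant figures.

Q ≈ -15.3 kJ

Constant volume ⇒ W = 0, so Q = ΔU = nCᵥΔT with Cᵥ = 5R/2 = 20.79 J/(mol·K).
At constant V, T₂/T₁ = P₂/P₁ ⇒ ΔT = T₁(P₂/P₁ − 1) = 411·(236/401 − 1) = -169.1 K.
ΔU = (4.35)(20.79)(-169.1) = -15290 J.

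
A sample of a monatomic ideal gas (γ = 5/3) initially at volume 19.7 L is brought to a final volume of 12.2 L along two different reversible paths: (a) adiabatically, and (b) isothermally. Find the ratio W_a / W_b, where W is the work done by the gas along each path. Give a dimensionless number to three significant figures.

Path (a) adiabatic: W = P₁V₁(1 − (V₁/V₂)^(γ−1))/(γ−1) → W_a/(P₁V₁) = -0.5646.
Path (b) isothermal: W = P₁V₁ ln(V₂/V₁) → W_b/(P₁V₁) = -0.4792.
W_a / W_b = -0.5646 / -0.4792 = 1.178.

W_a / W_b ≈ 1.18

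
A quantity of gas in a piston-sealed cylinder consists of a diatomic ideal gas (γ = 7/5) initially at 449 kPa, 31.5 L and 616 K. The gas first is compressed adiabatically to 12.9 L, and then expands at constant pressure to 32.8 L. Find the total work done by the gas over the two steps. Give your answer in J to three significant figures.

Step 1 (adiabatic): W = (P₁V₁ − P₂V₂)/(γ−1) = (14144 − 20214)/0.4 = -15175 J.
After step 1: P = 1567 kPa, V = 12.9 L, T = 880.4 K.
Step 2 (isobaric): W = PΔV = (1567 kPa)(32.8 − 12.9 L) = 31182 J.
W_total = -15175 + 31182 = 16007 J.

W_total ≈ 16000 J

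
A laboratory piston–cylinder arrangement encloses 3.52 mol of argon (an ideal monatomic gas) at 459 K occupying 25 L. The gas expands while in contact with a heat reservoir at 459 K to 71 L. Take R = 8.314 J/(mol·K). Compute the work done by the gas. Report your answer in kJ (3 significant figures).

Isothermal: W = nRT ln(V₂/V₁).
W = (3.52)(8.314)(459) × ln(71/25)
  = 13433 × 1.044
W_by_gas = 14021 J.

W ≈ 14.0 kJ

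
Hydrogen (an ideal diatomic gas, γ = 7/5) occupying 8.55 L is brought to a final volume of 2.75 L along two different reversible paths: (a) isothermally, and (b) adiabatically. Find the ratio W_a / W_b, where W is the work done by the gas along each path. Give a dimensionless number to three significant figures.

Path (a) isothermal: W = P₁V₁ ln(V₂/V₁) → W_a/(P₁V₁) = -1.134.
Path (b) adiabatic: W = P₁V₁(1 − (V₁/V₂)^(γ−1))/(γ−1) → W_b/(P₁V₁) = -1.435.
W_a / W_b = -1.134 / -1.435 = 0.7902.

W_a / W_b ≈ 0.790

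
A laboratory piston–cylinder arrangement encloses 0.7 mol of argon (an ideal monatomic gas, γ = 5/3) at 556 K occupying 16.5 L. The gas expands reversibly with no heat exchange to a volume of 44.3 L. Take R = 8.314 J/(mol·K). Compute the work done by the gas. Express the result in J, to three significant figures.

Adiabatic: TV^(γ−1) = const with γ = 5/3.
T₂ = T₁ (V₁/V₂)^(γ−1) = 556 × (16.5/44.3)^0.667 = 556 × 0.5177 = 287.8 K.
W_by = nCᵥ(T₁ − T₂) = (0.7)(12.47)(556 − 287.8) = 2341 J.

W ≈ 2340 J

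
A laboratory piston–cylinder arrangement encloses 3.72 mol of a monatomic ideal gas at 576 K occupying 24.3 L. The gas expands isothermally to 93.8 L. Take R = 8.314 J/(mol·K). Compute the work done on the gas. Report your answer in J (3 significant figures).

W ≈ -24100 J

Isothermal: W = nRT ln(V₂/V₁).
W = (3.72)(8.314)(576) × ln(93.8/24.3)
  = 17815 × 1.351
W_by_gas = 24062 J; work on gas = −W_by = -24062 J.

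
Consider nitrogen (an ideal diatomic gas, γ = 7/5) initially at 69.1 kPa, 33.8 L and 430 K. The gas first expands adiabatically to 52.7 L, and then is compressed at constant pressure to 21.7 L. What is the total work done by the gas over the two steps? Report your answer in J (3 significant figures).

W_total ≈ -200 J

Step 1 (adiabatic): W = (P₁V₁ − P₂V₂)/(γ−1) = (2336 − 1955)/0.4 = 950.4 J.
After step 1: P = 37.1 kPa, V = 52.7 L, T = 360 K.
Step 2 (isobaric): W = PΔV = (37.1 kPa)(21.7 − 52.7 L) = -1150 J.
W_total = 950.4 − 1150 = -199.8 J.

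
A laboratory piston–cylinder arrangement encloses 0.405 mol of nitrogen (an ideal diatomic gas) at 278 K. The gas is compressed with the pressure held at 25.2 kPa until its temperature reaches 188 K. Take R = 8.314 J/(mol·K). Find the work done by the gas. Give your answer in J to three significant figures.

W ≈ -303 J

Isobaric: W = P ΔV = nR ΔT.
W = (0.405)(8.314)(188 − 278) = -303 J.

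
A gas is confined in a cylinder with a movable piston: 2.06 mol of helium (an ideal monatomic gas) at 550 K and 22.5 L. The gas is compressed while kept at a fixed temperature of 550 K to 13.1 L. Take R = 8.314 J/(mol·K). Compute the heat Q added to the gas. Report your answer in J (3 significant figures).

Q ≈ -5100 J

Isothermal ⇒ ΔU = 0, so Q = W = nRT ln(V₂/V₁).
Q = (2.06)(8.314)(550) ln(13.1/22.5) = 9420 × -0.5409 = -5095 J.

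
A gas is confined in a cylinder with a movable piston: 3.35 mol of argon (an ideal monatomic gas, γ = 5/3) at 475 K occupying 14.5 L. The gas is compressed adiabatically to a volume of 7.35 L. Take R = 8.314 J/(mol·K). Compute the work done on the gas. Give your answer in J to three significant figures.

Adiabatic: TV^(γ−1) = const with γ = 5/3.
T₂ = T₁ (V₁/V₂)^(γ−1) = 475 × (14.5/7.35)^0.667 = 475 × 1.573 = 747.2 K.
W_by = nCᵥ(T₁ − T₂) = (3.35)(12.47)(475 − 747.2) = -11370 J.
Work on gas = −W_by = 11370 J.

W ≈ 11400 J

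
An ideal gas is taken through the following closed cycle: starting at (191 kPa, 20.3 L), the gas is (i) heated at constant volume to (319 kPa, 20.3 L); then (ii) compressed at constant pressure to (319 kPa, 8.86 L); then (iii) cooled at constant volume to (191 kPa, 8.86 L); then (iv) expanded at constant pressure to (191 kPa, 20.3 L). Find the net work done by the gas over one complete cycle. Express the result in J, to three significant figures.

Constant-volume legs do no work.
W(ii) = (319)(8.86 − 20.3) = -3649 J; W(iv) = (191)(20.3 − 8.86) = 2185 J.
W_net = -3649 + 2185 = -1464 J (the counter-clockwise enclosed area).

W_net ≈ -1460 J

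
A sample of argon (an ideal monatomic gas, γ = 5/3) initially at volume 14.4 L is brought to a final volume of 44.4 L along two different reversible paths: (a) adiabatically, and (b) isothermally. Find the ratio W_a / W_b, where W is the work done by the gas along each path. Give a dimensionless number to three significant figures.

Path (a) adiabatic: W = P₁V₁(1 − (V₁/V₂)^(γ−1))/(γ−1) → W_a/(P₁V₁) = 0.7919.
Path (b) isothermal: W = P₁V₁ ln(V₂/V₁) → W_b/(P₁V₁) = 1.126.
W_a / W_b = 0.7919 / 1.126 = 0.7033.

W_a / W_b ≈ 0.703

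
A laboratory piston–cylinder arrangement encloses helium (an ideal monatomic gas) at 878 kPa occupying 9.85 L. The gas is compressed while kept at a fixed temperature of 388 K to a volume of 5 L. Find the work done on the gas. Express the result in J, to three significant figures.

W ≈ 5860 J

Isothermal: W = nRT ln(V₂/V₁) = P₁V₁ ln(V₂/V₁).
P₁V₁ = (878 kPa)(9.85 L) = 8648 J.
W = 8648 × ln(5/9.85) = 8648 × -0.678
W_by_gas = -5864 J; work on gas = −W_by = 5864 J.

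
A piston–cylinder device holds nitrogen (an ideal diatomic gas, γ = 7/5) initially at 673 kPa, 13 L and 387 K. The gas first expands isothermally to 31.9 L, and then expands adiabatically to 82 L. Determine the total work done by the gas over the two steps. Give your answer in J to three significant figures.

W_total ≈ 14700 J

Step 1 (isothermal): W = P₁V₁ ln(V₂/V₁) = (8749) ln(31.9/13) = 7854 J.
After step 1: P = 274.3 kPa, V = 31.9 L, T = 387 K.
Step 2 (adiabatic): W = (P₁V₁ − P₂V₂)/(γ−1) = (8749 − 5997)/0.4 = 6879 J.
W_total = 7854 + 6879 = 14733 J.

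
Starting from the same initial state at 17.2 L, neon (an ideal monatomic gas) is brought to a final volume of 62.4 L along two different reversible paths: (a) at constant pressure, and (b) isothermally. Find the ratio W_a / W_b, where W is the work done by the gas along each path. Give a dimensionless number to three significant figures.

W_a / W_b ≈ 2.04

Path (a) isobaric: W = P₁(V₂ − V₁) → W_a/(P₁V₁) = 2.628.
Path (b) isothermal: W = P₁V₁ ln(V₂/V₁) → W_b/(P₁V₁) = 1.289.
W_a / W_b = 2.628 / 1.289 = 2.039.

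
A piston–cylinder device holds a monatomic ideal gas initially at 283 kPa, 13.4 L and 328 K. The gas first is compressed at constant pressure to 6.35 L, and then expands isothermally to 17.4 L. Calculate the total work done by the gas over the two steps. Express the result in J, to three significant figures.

Step 1 (isobaric): W = PΔV = (283 kPa)(6.35 − 13.4 L) = -1995 J.
After step 1: P = 283 kPa, V = 6.35 L, T = 155.4 K.
Step 2 (isothermal): W = P₁V₁ ln(V₂/V₁) = (1797) ln(17.4/6.35) = 1811 J.
W_total = -1995 + 1811 = -183.7 J.

W_total ≈ -184 J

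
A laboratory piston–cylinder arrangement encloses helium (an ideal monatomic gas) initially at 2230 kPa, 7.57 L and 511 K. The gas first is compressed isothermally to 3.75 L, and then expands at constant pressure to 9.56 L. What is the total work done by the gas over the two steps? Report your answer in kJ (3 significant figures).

W_total ≈ 14.3 kJ

Step 1 (isothermal): W = P₁V₁ ln(V₂/V₁) = (16881) ln(3.75/7.57) = -11858 J.
After step 1: P = 4502 kPa, V = 3.75 L, T = 511 K.
Step 2 (isobaric): W = PΔV = (4502 kPa)(9.56 − 3.75 L) = 26154 J.
W_total = -11858 + 26154 = 14297 J.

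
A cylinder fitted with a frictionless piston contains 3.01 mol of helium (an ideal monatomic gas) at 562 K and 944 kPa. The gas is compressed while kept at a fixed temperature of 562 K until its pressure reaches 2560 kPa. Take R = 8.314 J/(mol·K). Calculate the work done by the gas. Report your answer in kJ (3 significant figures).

Isothermal process: W = nRT ln(V₂/V₁) = nRT ln(P₁/P₂).
W = (3.01)(8.314)(562) × ln(944/2560)
  = 14064 × ln(0.3688) = 14064 × -0.9976
W_by_gas = -14031 J.

W ≈ -14.0 kJ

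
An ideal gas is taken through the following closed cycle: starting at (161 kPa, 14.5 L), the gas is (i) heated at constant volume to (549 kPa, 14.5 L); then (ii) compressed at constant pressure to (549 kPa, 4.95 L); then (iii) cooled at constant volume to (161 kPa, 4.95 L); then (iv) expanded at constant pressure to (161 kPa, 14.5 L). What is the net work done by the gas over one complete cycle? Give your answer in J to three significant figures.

Constant-volume legs do no work.
W(ii) = (549)(4.95 − 14.5) = -5243 J; W(iv) = (161)(14.5 − 4.95) = 1538 J.
W_net = -5243 + 1538 = -3705 J (the counter-clockwise enclosed area).

W_net ≈ -3710 J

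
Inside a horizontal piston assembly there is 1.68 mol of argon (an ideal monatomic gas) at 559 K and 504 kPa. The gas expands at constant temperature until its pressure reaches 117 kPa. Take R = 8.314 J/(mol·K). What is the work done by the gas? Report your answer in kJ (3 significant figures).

Isothermal process: W = nRT ln(V₂/V₁) = nRT ln(P₁/P₂).
W = (1.68)(8.314)(559) × ln(504/117)
  = 7808 × ln(4.308) = 7808 × 1.46
W_by_gas = 11403 J.

W ≈ 11.4 kJ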